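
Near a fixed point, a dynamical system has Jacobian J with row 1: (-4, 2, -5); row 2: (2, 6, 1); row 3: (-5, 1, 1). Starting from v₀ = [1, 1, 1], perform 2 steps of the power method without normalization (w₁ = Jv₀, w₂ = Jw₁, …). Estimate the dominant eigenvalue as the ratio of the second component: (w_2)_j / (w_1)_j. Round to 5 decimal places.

w1 = Jv₀ = ((-4)·1 + 2·1 + (-5)·1; 2·1 + 6·1 + 1·1; (-5)·1 + 1·1 + 1·1) = (-7, 9, -3)
w2 = Jw1 = ((-4)·(-7) + 2·9 + (-5)·(-3); 2·(-7) + 6·9 + 1·(-3); (-5)·(-7) + 1·9 + 1·(-3)) = (61, 37, 41)
Ratio at component: 37 / 9 = 4.11111

λ ≈ 4.11111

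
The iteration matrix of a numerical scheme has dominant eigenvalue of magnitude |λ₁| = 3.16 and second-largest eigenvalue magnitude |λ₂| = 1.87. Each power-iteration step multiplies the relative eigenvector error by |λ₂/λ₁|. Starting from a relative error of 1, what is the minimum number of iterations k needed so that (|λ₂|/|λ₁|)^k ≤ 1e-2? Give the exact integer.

9

|λ₂/λ₁| = 1.87/3.16 = 0.59177
Need k ≥ ln(1e-2) / ln(0.59177) = -4.6052 / -0.5246 ≈ 8.778
Smallest integer k satisfying the bound: 9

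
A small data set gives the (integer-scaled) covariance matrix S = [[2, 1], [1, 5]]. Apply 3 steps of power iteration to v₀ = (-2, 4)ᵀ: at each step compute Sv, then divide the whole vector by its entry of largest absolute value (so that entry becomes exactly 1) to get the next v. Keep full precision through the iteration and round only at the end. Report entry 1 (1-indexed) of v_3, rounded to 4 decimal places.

0.2692

Sv0 = (0.00000, 18.00000); divide by 18.00000 → v1 = (0.00000, 1.00000)
Sv1 = (1.00000, 5.00000); divide by 5.00000 → v2 = (0.20000, 1.00000)
Sv2 = (1.40000, 5.20000); divide by 5.20000 → v3 = (0.26923, 1.00000)
Requested entry of v3: 126/468 = 0.2692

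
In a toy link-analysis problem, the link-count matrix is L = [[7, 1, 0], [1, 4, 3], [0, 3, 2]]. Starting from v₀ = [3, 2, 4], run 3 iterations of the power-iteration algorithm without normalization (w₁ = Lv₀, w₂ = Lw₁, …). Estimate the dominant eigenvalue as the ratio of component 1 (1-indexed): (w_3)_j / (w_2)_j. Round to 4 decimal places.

λ ≈ 7.8533

w1 = Lv₀ = (7·3 + 1·2 + 0·4; 1·3 + 4·2 + 3·4; 0·3 + 3·2 + 2·4) = (23, 23, 14)
w2 = Lw1 = (7·23 + 1·23 + 0·14; 1·23 + 4·23 + 3·14; 0·23 + 3·23 + 2·14) = (184, 157, 97)
w3 = Lw2 = (1445, 1103, 665)
Ratio at component: 1445 / 184 = 7.8533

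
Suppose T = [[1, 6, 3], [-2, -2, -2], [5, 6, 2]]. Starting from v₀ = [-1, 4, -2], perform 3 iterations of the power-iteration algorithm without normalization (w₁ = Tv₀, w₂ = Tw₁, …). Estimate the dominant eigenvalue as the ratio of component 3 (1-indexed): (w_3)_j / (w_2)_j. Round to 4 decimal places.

w1 = Tv₀ = (1·(-1) + 6·4 + 3·(-2); (-2)·(-1) + (-2)·4 + (-2)·(-2); 5·(-1) + 6·4 + 2·(-2)) = (17, -2, 15)
w2 = Tw1 = (1·17 + 6·(-2) + 3·15; (-2)·17 + (-2)·(-2) + (-2)·15; 5·17 + 6·(-2) + 2·15) = (50, -60, 103)
w3 = Tw2 = (-1, -186, 96)
Ratio at component: 96 / 103 = 0.9320

λ ≈ 0.9320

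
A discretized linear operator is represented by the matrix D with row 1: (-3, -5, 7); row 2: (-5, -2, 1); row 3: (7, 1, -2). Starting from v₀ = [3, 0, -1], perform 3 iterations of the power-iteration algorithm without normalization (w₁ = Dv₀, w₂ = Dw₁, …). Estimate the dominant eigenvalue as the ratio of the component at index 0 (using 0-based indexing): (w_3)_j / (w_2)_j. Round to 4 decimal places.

λ ≈ -9.5502

w1 = Dv₀ = ((-3)·3 + (-5)·0 + 7·(-1); (-5)·3 + (-2)·0 + 1·(-1); 7·3 + 1·0 + (-2)·(-1)) = (-16, -16, 23)
w2 = Dw1 = ((-3)·(-16) + (-5)·(-16) + 7·23; (-5)·(-16) + (-2)·(-16) + 1·23; 7·(-16) + 1·(-16) + (-2)·23) = (289, 135, -174)
w3 = Dw2 = (-2760, -1889, 2506)
Ratio at component: -2760 / 289 = -9.5502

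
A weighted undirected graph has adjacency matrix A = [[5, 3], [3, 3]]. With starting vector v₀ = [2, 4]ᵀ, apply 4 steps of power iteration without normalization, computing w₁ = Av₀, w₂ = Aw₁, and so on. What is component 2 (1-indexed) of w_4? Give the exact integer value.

6096

w1 = Av₀ = (22, 18)
w2 = Aw1 = (164, 120)
w3 = Aw2 = (1180, 852)
w4 = Aw3 = (8456, 6096)
The requested component of w4 is 6096.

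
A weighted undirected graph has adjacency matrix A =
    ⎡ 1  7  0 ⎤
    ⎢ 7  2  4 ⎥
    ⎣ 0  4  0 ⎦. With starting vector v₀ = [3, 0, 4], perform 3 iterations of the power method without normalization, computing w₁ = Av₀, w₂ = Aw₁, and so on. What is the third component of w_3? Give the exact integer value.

w1 = Av₀ = (1·3 + 7·0 + 0·4; 7·3 + 2·0 + 4·4; 0·3 + 4·0 + 0·4) = (3, 37, 0)
w2 = Aw1 = (1·3 + 7·37 + 0·0; 7·3 + 2·37 + 4·0; 0·3 + 4·37 + 0·0) = (262, 95, 148)
w3 = Aw2 = (927, 2616, 380)
The requested component of w3 is 380.

380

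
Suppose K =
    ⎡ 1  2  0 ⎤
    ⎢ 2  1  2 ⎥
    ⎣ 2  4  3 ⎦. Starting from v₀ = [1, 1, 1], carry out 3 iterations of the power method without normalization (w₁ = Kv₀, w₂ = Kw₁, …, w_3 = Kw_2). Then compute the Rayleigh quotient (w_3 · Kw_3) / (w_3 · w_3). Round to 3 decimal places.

w1 = Kv₀ = (3, 5, 9)
w2 = Kw1 = (13, 29, 53)
w3 = Kw2 = (71, 161, 301)
Kw3 = (393, 905, 1689)
w3·Kw3 = 71·393 + 161·905 + 301·1689 = 681997; w3·w3 = 71·71 + 161·161 + 301·301 = 121563
λ ≈ 681997/121563 = 5.610

λ ≈ 5.610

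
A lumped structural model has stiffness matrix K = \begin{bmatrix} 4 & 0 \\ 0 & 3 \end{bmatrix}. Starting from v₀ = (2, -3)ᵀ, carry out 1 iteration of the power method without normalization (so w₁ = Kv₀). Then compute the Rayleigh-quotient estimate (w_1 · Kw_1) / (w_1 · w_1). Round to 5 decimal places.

3.44138

w1 = Kv₀ = (8, -9)
Kw1 = (32, -27)
w1·Kw1 = 8·32 + (-9)·(-27) = 499; w1·w1 = 8·8 + (-9)·(-9) = 145
λ ≈ 499/145 = 3.44138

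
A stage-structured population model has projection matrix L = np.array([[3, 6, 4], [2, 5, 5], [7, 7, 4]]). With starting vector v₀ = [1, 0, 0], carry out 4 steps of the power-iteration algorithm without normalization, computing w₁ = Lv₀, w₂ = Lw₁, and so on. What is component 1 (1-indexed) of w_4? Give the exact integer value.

w1 = Lv₀ = (3·1 + 6·0 + 4·0; 2·1 + 5·0 + 5·0; 7·1 + 7·0 + 4·0) = (3, 2, 7)
w2 = Lw1 = (3·3 + 6·2 + 4·7; 2·3 + 5·2 + 5·7; 7·3 + 7·2 + 4·7) = (49, 51, 63)
w3 = Lw2 = (705, 668, 952)
w4 = Lw3 = (9931, 9510, 13419)
The requested component of w4 is 9931.

9931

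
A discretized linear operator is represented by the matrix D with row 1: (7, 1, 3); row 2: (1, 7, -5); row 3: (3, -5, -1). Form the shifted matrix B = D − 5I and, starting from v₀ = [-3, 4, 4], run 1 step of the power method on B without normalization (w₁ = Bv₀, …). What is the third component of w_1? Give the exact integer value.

B = D − 5I has rows (2, 1, 3); (1, 2, -5); (3, -5, -6)
w1 = Bv₀ = (10, -15, -53)
Requested component of w1: -53

-53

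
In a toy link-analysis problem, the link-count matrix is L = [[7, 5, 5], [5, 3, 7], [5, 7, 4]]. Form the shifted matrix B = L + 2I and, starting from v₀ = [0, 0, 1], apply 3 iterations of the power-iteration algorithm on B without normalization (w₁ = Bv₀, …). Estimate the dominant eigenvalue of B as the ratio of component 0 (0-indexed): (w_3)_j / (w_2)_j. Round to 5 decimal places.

B = L + 2I has rows (9, 5, 5); (5, 5, 7); (5, 7, 6)
w1 = Bv₀ = (9·0 + 5·0 + 5·1; 5·0 + 5·0 + 7·1; 5·0 + 7·0 + 6·1) = (5, 7, 6)
w2 = Bw1 = (9·5 + 5·7 + 5·6; 5·5 + 5·7 + 7·6; 5·5 + 7·7 + 6·6) = (110, 102, 110)
w3 = Bw2 = (2050, 1830, 1924)
Ratio: 2050/110 = 18.63636

μ ≈ 18.63636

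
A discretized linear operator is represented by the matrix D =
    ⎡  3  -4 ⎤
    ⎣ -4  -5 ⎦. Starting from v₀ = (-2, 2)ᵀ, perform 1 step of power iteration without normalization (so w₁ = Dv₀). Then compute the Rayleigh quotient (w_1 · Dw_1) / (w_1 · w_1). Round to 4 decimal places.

w1 = Dv₀ = (-14, -2)
Dw1 = (-34, 66)
w1·Dw1 = (-14)·(-34) + (-2)·66 = 344; w1·w1 = (-14)·(-14) + (-2)·(-2) = 200
λ ≈ 344/200 = 1.7200

1.7200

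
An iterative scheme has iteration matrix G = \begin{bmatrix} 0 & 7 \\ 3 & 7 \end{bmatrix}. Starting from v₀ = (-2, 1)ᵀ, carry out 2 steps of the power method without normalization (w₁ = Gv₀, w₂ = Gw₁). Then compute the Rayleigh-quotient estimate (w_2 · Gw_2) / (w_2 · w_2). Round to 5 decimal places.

λ ≈ 8.94118

w1 = Gv₀ = (7, 1)
w2 = Gw1 = (7, 28)
Gw2 = (196, 217)
w2·Gw2 = 7·196 + 28·217 = 7448; w2·w2 = 7·7 + 28·28 = 833
λ ≈ 7448/833 = 8.94118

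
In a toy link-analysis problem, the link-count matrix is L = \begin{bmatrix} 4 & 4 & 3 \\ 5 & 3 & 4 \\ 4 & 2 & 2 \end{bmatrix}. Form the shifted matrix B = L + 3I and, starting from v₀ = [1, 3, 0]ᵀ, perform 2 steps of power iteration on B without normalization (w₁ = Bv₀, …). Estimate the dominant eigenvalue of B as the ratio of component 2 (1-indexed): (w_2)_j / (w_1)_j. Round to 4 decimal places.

μ ≈ 11.8696

B = L + 3I has rows (7, 4, 3); (5, 6, 4); (4, 2, 5)
w1 = Bv₀ = (7·1 + 4·3 + 3·0; 5·1 + 6·3 + 4·0; 4·1 + 2·3 + 5·0) = (19, 23, 10)
w2 = Bw1 = (7·19 + 4·23 + 3·10; 5·19 + 6·23 + 4·10; 4·19 + 2·23 + 5·10) = (255, 273, 172)
Ratio: 273/23 = 11.8696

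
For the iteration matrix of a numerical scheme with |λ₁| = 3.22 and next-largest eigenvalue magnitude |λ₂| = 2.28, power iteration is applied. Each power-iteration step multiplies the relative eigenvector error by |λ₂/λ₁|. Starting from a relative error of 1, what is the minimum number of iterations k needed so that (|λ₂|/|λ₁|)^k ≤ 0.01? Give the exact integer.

|λ₂/λ₁| = 2.28/3.22 = 0.70807
Need k ≥ ln(0.01) / ln(0.70807) = -4.6052 / -0.3452 ≈ 13.340
Smallest integer k satisfying the bound: 14

14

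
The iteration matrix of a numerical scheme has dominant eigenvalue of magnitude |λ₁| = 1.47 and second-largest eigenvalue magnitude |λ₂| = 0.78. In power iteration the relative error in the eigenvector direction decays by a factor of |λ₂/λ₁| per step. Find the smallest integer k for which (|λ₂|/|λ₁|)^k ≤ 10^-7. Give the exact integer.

26

|λ₂/λ₁| = 0.78/1.47 = 0.53061
Need k ≥ ln(10^-7) / ln(0.53061) = -16.1181 / -0.6337 ≈ 25.434
Smallest integer k satisfying the bound: 26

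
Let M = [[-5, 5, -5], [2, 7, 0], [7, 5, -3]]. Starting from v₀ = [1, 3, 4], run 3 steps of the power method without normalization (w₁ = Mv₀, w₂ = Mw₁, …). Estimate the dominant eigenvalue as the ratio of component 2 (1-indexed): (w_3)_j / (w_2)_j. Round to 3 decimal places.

w1 = Mv₀ = (-10, 23, 10)
w2 = Mw1 = (115, 141, 15)
w3 = Mw2 = (55, 1217, 1465)
Ratio at component: 1217 / 141 = 8.631

λ ≈ 8.631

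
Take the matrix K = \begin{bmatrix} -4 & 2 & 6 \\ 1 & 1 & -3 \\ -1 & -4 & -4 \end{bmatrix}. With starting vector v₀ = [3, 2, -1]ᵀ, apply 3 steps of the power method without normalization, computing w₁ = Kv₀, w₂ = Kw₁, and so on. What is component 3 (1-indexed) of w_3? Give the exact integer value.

w1 = Kv₀ = ((-4)·3 + 2·2 + 6·(-1); 1·3 + 1·2 + (-3)·(-1); (-1)·3 + (-4)·2 + (-4)·(-1)) = (-14, 8, -7)
w2 = Kw1 = ((-4)·(-14) + 2·8 + 6·(-7); 1·(-14) + 1·8 + (-3)·(-7); (-1)·(-14) + (-4)·8 + (-4)·(-7)) = (30, 15, 10)
w3 = Kw2 = (-30, 15, -130)
The requested component of w3 is -130.

-130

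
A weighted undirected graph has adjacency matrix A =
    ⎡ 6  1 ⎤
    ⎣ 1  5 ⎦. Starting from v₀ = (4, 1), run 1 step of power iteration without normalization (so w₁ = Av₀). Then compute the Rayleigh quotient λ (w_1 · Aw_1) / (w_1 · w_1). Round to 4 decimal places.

w1 = Av₀ = (6·4 + 1·1; 1·4 + 5·1) = (25, 9)
Aw1 = (159, 70)
w1·Aw1 = 25·159 + 9·70 = 4605; w1·w1 = 25·25 + 9·9 = 706
λ ≈ 4605/706 = 6.5227

λ ≈ 6.5227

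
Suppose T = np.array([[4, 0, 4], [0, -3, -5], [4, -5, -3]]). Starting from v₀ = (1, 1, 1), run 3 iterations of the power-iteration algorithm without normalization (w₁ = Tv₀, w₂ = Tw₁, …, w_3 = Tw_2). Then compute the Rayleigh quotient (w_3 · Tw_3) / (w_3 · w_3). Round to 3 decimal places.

w1 = Tv₀ = (8, -8, -4)
w2 = Tw1 = (16, 44, 84)
w3 = Tw2 = (400, -552, -408)
Tw3 = (-32, 3696, 5584)
w3·Tw3 = 400·(-32) + (-552)·3696 + (-408)·5584 = -4331264; w3·w3 = 400·400 + (-552)·(-552) + (-408)·(-408) = 631168
λ ≈ -4331264/631168 = -6.862

-6.862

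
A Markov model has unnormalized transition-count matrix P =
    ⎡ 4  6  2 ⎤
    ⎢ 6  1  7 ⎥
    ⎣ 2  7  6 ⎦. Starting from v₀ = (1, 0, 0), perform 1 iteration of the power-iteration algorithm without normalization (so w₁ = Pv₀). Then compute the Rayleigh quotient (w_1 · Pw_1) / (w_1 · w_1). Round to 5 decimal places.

w1 = Pv₀ = (4, 6, 2)
Pw1 = (56, 44, 62)
w1·Pw1 = 4·56 + 6·44 + 2·62 = 612; w1·w1 = 4·4 + 6·6 + 2·2 = 56
λ ≈ 612/56 = 10.92857

10.92857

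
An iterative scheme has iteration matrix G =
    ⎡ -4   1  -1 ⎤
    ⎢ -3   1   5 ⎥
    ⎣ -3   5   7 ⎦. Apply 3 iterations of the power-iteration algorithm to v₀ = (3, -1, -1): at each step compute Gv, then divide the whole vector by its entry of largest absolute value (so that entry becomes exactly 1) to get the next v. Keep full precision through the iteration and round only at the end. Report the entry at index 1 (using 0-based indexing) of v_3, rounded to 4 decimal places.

0.6242

Gv0 = (-12.00000, -15.00000, -21.00000); divide by -21.00000 → v1 = (0.57143, 0.71429, 1.00000)
Gv1 = (-2.57143, 4.00000, 8.85714); divide by 8.85714 → v2 = (-0.29032, 0.45161, 1.00000)
Gv2 = (0.61290, 6.32258, 10.12903); divide by 10.12903 → v3 = (0.06051, 0.62420, 1.00000)
Requested entry of v3: -1176/-1884 = 0.6242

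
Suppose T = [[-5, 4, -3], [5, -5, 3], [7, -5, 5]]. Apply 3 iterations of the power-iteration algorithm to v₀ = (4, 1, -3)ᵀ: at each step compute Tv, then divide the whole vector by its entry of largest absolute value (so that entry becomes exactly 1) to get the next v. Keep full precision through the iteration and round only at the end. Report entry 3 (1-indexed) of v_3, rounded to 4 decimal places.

0.9696

Tv0 = (-7.00000, 6.00000, 8.00000); divide by 8.00000 → v1 = (-0.87500, 0.75000, 1.00000)
Tv1 = (4.37500, -5.12500, -4.87500); divide by -5.12500 → v2 = (-0.85366, 1.00000, 0.95122)
Tv2 = (5.41463, -6.41463, -6.21951); divide by -6.41463 → v3 = (-0.84411, 1.00000, 0.96958)
Requested entry of v3: 255/263 = 0.9696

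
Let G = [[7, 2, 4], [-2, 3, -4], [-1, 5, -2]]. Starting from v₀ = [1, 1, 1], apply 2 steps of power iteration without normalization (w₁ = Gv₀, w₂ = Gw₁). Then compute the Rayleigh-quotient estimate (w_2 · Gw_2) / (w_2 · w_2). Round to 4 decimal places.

λ ≈ 4.9028

w1 = Gv₀ = (7·1 + 2·1 + 4·1; (-2)·1 + 3·1 + (-4)·1; (-1)·1 + 5·1 + (-2)·1) = (13, -3, 2)
w2 = Gw1 = (7·13 + 2·(-3) + 4·2; (-2)·13 + 3·(-3) + (-4)·2; (-1)·13 + 5·(-3) + (-2)·2) = (93, -43, -32)
Gw2 = (437, -187, -244)
w2·Gw2 = 93·437 + (-43)·(-187) + (-32)·(-244) = 56490; w2·w2 = 93·93 + (-43)·(-43) + (-32)·(-32) = 11522
λ ≈ 56490/11522 = 4.9028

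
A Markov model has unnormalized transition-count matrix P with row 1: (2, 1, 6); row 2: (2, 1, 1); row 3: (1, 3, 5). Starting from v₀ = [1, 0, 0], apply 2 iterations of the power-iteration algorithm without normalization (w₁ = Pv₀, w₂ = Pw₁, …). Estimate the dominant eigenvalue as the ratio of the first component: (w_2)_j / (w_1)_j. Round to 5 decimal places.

w1 = Pv₀ = (2, 2, 1)
w2 = Pw1 = (12, 7, 13)
Ratio at component: 12 / 2 = 6.00000

λ ≈ 6.00000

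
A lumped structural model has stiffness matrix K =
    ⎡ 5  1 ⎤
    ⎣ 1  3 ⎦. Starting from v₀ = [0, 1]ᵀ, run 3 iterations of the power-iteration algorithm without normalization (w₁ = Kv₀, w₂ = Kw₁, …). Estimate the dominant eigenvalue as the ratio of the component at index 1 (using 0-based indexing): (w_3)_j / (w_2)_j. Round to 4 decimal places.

λ ≈ 3.8000

w1 = Kv₀ = (5·0 + 1·1; 1·0 + 3·1) = (1, 3)
w2 = Kw1 = (5·1 + 1·3; 1·1 + 3·3) = (8, 10)
w3 = Kw2 = (50, 38)
Ratio at component: 38 / 10 = 3.8000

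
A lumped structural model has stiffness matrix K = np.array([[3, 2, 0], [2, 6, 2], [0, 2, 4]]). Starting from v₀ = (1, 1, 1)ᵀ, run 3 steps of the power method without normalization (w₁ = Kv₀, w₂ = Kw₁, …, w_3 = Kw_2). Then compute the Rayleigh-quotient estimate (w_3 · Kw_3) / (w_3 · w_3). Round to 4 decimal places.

w1 = Kv₀ = (3·1 + 2·1 + 0·1; 2·1 + 6·1 + 2·1; 0·1 + 2·1 + 4·1) = (5, 10, 6)
w2 = Kw1 = (3·5 + 2·10 + 0·6; 2·5 + 6·10 + 2·6; 0·5 + 2·10 + 4·6) = (35, 82, 44)
w3 = Kw2 = (269, 650, 340)
Kw3 = (2107, 5118, 2660)
w3·Kw3 = 269·2107 + 650·5118 + 340·2660 = 4797883; w3·w3 = 269·269 + 650·650 + 340·340 = 610461
λ ≈ 4797883/610461 = 7.8594

λ ≈ 7.8594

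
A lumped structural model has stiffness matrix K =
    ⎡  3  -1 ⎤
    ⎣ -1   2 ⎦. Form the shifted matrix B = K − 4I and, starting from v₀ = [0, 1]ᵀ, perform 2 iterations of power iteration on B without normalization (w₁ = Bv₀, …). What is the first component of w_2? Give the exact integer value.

3

B = K − 4I has rows (-1, -1); (-1, -2)
w1 = Bv₀ = ((-1)·0 + (-1)·1; (-1)·0 + (-2)·1) = (-1, -2)
w2 = Bw1 = ((-1)·(-1) + (-1)·(-2); (-1)·(-1) + (-2)·(-2)) = (3, 5)
Requested component of w2: 3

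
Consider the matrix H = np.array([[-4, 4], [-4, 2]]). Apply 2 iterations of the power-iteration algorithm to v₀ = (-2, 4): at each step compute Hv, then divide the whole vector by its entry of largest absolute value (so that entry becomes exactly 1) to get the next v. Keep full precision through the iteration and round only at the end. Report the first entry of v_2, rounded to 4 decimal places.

Hv0 = (24.00000, 16.00000); divide by 24.00000 → v1 = (1.00000, 0.66667)
Hv1 = (-1.33333, -2.66667); divide by -2.66667 → v2 = (0.50000, 1.00000)
Requested entry of v2: -32/-64 = 0.5000

0.5000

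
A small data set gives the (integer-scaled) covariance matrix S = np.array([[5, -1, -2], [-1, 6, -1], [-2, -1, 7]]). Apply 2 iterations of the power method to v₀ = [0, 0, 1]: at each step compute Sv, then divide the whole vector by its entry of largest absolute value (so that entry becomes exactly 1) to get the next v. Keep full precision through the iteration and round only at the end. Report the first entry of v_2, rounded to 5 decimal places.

-0.42593

Sv0 = (-2.000000, -1.000000, 7.000000); divide by 7.000000 → v1 = (-0.285714, -0.142857, 1.000000)
Sv1 = (-3.285714, -1.571429, 7.714286); divide by 7.714286 → v2 = (-0.425926, -0.203704, 1.000000)
Requested entry of v2: -23/54 = -0.42593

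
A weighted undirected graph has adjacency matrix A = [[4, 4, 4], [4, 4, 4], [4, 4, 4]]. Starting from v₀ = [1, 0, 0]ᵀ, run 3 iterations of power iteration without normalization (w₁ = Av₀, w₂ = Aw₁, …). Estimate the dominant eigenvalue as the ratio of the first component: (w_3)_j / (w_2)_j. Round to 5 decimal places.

w1 = Av₀ = (4·1 + 4·0 + 4·0; 4·1 + 4·0 + 4·0; 4·1 + 4·0 + 4·0) = (4, 4, 4)
w2 = Aw1 = (4·4 + 4·4 + 4·4; 4·4 + 4·4 + 4·4; 4·4 + 4·4 + 4·4) = (48, 48, 48)
w3 = Aw2 = (576, 576, 576)
Ratio at component: 576 / 48 = 12.00000

12.00000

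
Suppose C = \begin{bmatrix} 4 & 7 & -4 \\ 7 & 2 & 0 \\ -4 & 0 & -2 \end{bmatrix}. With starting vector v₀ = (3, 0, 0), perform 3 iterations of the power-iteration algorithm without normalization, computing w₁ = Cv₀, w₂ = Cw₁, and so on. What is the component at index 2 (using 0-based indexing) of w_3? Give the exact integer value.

-924

w1 = Cv₀ = (4·3 + 7·0 + (-4)·0; 7·3 + 2·0 + 0·0; (-4)·3 + 0·0 + (-2)·0) = (12, 21, -12)
w2 = Cw1 = (4·12 + 7·21 + (-4)·(-12); 7·12 + 2·21 + 0·(-12); (-4)·12 + 0·21 + (-2)·(-12)) = (243, 126, -24)
w3 = Cw2 = (1950, 1953, -924)
The requested component of w3 is -924.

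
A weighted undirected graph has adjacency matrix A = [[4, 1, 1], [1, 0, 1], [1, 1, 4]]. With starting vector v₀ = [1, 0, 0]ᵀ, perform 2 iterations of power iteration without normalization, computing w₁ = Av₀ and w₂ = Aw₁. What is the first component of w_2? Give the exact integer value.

18

w1 = Av₀ = (4·1 + 1·0 + 1·0; 1·1 + 0·0 + 1·0; 1·1 + 1·0 + 4·0) = (4, 1, 1)
w2 = Aw1 = (4·4 + 1·1 + 1·1; 1·4 + 0·1 + 1·1; 1·4 + 1·1 + 4·1) = (18, 5, 9)
The requested component of w2 is 18.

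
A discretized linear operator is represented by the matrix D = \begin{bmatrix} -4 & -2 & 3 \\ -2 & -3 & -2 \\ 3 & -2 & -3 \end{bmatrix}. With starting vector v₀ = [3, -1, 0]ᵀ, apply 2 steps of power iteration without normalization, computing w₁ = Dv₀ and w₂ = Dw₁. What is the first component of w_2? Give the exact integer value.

w1 = Dv₀ = ((-4)·3 + (-2)·(-1) + 3·0; (-2)·3 + (-3)·(-1) + (-2)·0; 3·3 + (-2)·(-1) + (-3)·0) = (-10, -3, 11)
w2 = Dw1 = ((-4)·(-10) + (-2)·(-3) + 3·11; (-2)·(-10) + (-3)·(-3) + (-2)·11; 3·(-10) + (-2)·(-3) + (-3)·11) = (79, 7, -57)
The requested component of w2 is 79.

79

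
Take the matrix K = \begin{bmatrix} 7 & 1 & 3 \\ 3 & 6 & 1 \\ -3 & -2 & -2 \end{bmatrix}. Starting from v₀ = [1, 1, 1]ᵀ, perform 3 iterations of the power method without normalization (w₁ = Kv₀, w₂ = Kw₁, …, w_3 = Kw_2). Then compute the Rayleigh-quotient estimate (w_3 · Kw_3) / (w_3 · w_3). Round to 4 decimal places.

w1 = Kv₀ = (7·1 + 1·1 + 3·1; 3·1 + 6·1 + 1·1; (-3)·1 + (-2)·1 + (-2)·1) = (11, 10, -7)
w2 = Kw1 = (7·11 + 1·10 + 3·(-7); 3·11 + 6·10 + 1·(-7); (-3)·11 + (-2)·10 + (-2)·(-7)) = (66, 86, -39)
w3 = Kw2 = (431, 675, -292)
Kw3 = (2816, 5051, -2059)
w3·Kw3 = 431·2816 + 675·5051 + (-292)·(-2059) = 5224349; w3·w3 = 431·431 + 675·675 + (-292)·(-292) = 726650
λ ≈ 5224349/726650 = 7.1896

λ ≈ 7.1896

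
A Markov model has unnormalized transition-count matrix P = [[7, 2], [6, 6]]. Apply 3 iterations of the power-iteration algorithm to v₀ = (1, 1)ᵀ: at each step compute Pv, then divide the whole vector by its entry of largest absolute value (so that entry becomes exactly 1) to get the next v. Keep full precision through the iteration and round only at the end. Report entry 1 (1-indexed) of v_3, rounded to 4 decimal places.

Pv0 = (9.00000, 12.00000); divide by 12.00000 → v1 = (0.75000, 1.00000)
Pv1 = (7.25000, 10.50000); divide by 10.50000 → v2 = (0.69048, 1.00000)
Pv2 = (6.83333, 10.14286); divide by 10.14286 → v3 = (0.67371, 1.00000)
Requested entry of v3: 861/1278 = 0.6737

0.6737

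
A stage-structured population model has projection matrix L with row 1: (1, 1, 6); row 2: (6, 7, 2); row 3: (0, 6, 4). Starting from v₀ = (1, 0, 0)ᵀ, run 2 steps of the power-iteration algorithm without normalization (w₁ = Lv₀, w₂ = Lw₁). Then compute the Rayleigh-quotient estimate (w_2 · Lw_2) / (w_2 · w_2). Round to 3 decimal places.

λ ≈ 10.701

w1 = Lv₀ = (1·1 + 1·0 + 6·0; 6·1 + 7·0 + 2·0; 0·1 + 6·0 + 4·0) = (1, 6, 0)
w2 = Lw1 = (1·1 + 1·6 + 6·0; 6·1 + 7·6 + 2·0; 0·1 + 6·6 + 4·0) = (7, 48, 36)
Lw2 = (271, 450, 432)
w2·Lw2 = 7·271 + 48·450 + 36·432 = 39049; w2·w2 = 7·7 + 48·48 + 36·36 = 3649
λ ≈ 39049/3649 = 10.701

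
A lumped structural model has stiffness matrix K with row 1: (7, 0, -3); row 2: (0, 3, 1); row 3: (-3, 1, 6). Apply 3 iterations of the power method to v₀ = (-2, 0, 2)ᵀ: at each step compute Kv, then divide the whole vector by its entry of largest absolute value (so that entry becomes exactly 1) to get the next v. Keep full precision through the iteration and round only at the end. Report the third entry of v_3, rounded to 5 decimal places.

-0.87045

Kv0 = (-20.000000, 2.000000, 18.000000); divide by -20.000000 → v1 = (1.000000, -0.100000, -0.900000)
Kv1 = (9.700000, -1.200000, -8.500000); divide by 9.700000 → v2 = (1.000000, -0.123711, -0.876289)
Kv2 = (9.628866, -1.247423, -8.381443); divide by 9.628866 → v3 = (1.000000, -0.129550, -0.870450)
Requested entry of v3: 1626/-1868 = -0.87045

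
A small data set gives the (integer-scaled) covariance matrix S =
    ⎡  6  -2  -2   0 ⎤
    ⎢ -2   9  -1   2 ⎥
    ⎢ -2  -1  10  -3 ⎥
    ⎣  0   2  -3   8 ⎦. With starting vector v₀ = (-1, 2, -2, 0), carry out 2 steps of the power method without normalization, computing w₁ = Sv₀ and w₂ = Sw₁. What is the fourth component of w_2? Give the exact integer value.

184

w1 = Sv₀ = (6·(-1) + (-2)·2 + (-2)·(-2) + 0·0; (-2)·(-1) + 9·2 + (-1)·(-2) + 2·0; (-2)·(-1) + (-1)·2 + 10·(-2) + (-3)·0; 0·(-1) + 2·2 + (-3)·(-2) + 8·0) = (-6, 22, -20, 10)
w2 = Sw1 = (6·(-6) + (-2)·22 + (-2)·(-20) + 0·10; (-2)·(-6) + 9·22 + (-1)·(-20) + 2·10; (-2)·(-6) + (-1)·22 + 10·(-20) + (-3)·10; 0·(-6) + 2·22 + (-3)·(-20) + 8·10) = (-40, 250, -240, 184)
The requested component of w2 is 184.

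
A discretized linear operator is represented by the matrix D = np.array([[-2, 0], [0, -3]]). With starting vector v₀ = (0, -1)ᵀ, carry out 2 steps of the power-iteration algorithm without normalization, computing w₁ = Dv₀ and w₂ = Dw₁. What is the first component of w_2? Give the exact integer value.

w1 = Dv₀ = (0, 3)
w2 = Dw1 = (0, -9)
The requested component of w2 is 0.

0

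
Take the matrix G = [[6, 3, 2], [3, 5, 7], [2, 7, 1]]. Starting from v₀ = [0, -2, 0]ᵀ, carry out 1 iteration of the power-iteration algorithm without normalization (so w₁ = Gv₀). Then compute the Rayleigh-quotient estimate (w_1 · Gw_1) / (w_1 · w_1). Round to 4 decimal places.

w1 = Gv₀ = (-6, -10, -14)
Gw1 = (-94, -166, -96)
w1·Gw1 = (-6)·(-94) + (-10)·(-166) + (-14)·(-96) = 3568; w1·w1 = (-6)·(-6) + (-10)·(-10) + (-14)·(-14) = 332
λ ≈ 3568/332 = 10.7470

λ ≈ 10.7470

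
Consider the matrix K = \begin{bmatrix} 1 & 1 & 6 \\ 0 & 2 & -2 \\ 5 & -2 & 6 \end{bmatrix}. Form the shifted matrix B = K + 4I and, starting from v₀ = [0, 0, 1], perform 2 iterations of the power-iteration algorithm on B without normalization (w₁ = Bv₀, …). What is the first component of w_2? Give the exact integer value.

88

B = K + 4I has rows (5, 1, 6); (0, 6, -2); (5, -2, 10)
w1 = Bv₀ = (5·0 + 1·0 + 6·1; 0·0 + 6·0 + (-2)·1; 5·0 + (-2)·0 + 10·1) = (6, -2, 10)
w2 = Bw1 = (5·6 + 1·(-2) + 6·10; 0·6 + 6·(-2) + (-2)·10; 5·6 + (-2)·(-2) + 10·10) = (88, -32, 134)
Requested component of w2: 88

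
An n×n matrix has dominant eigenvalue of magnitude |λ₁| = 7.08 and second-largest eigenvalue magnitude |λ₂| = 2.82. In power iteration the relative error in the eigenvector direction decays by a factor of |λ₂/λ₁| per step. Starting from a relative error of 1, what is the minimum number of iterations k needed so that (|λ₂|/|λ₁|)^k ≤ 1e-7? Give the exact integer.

18

|λ₂/λ₁| = 2.82/7.08 = 0.39831
Need k ≥ ln(1e-7) / ln(0.39831) = -16.1181 / -0.9205 ≈ 17.509
Smallest integer k satisfying the bound: 18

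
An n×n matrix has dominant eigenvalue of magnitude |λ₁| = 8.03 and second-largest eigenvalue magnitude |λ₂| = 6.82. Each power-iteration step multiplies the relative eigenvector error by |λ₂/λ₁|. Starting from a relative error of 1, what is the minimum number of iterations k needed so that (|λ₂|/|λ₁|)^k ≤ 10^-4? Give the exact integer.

|λ₂/λ₁| = 6.82/8.03 = 0.84932
Need k ≥ ln(10^-4) / ln(0.84932) = -9.2103 / -0.1633 ≈ 56.393
Smallest integer k satisfying the bound: 57

57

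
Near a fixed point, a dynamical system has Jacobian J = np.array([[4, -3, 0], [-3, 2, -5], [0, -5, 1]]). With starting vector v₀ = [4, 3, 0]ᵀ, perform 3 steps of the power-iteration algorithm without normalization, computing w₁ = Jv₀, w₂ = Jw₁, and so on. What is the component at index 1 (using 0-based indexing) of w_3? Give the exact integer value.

-129

w1 = Jv₀ = (7, -6, -15)
w2 = Jw1 = (46, 42, 15)
w3 = Jw2 = (58, -129, -195)
The requested component of w3 is -129.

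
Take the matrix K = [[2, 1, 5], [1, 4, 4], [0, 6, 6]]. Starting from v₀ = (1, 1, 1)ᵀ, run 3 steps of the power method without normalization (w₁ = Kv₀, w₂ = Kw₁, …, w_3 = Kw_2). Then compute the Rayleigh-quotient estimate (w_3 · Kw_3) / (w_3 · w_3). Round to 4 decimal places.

10.3958

w1 = Kv₀ = (2·1 + 1·1 + 5·1; 1·1 + 4·1 + 4·1; 0·1 + 6·1 + 6·1) = (8, 9, 12)
w2 = Kw1 = (2·8 + 1·9 + 5·12; 1·8 + 4·9 + 4·12; 0·8 + 6·9 + 6·12) = (85, 92, 126)
w3 = Kw2 = (892, 957, 1308)
Kw3 = (9281, 9952, 13590)
w3·Kw3 = 892·9281 + 957·9952 + 1308·13590 = 35578436; w3·w3 = 892·892 + 957·957 + 1308·1308 = 3422377
λ ≈ 35578436/3422377 = 10.3958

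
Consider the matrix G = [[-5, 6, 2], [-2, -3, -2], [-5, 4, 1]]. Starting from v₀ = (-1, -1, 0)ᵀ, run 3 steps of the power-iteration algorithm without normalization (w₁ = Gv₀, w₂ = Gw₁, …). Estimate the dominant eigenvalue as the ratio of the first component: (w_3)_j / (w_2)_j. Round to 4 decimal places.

λ ≈ -6.0270

w1 = Gv₀ = (-1, 5, 1)
w2 = Gw1 = (37, -15, 26)
w3 = Gw2 = (-223, -81, -219)
Ratio at component: -223 / 37 = -6.0270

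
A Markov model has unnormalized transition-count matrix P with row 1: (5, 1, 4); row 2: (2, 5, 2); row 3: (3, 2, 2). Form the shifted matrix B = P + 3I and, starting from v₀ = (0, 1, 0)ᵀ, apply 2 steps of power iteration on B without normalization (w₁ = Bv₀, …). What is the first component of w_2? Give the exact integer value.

24

B = P + 3I has rows (8, 1, 4); (2, 8, 2); (3, 2, 5)
w1 = Bv₀ = (8·0 + 1·1 + 4·0; 2·0 + 8·1 + 2·0; 3·0 + 2·1 + 5·0) = (1, 8, 2)
w2 = Bw1 = (8·1 + 1·8 + 4·2; 2·1 + 8·8 + 2·2; 3·1 + 2·8 + 5·2) = (24, 70, 29)
Requested component of w2: 24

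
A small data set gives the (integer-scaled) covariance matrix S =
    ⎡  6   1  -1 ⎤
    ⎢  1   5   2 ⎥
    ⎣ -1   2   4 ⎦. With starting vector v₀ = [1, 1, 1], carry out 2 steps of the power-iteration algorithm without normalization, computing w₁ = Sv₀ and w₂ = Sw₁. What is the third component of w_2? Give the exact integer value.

w1 = Sv₀ = (6·1 + 1·1 + (-1)·1; 1·1 + 5·1 + 2·1; (-1)·1 + 2·1 + 4·1) = (6, 8, 5)
w2 = Sw1 = (6·6 + 1·8 + (-1)·5; 1·6 + 5·8 + 2·5; (-1)·6 + 2·8 + 4·5) = (39, 56, 30)
The requested component of w2 is 30.

30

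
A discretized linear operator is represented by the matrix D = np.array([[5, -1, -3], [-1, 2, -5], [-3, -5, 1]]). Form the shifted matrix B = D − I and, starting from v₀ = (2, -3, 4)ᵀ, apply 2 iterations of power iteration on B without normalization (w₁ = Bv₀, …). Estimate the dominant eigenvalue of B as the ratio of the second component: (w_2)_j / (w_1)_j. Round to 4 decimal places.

B = D − I has rows (4, -1, -3); (-1, 1, -5); (-3, -5, 0)
w1 = Bv₀ = (-1, -25, 9)
w2 = Bw1 = (-6, -69, 128)
Ratio: -69/-25 = 2.7600

μ ≈ 2.7600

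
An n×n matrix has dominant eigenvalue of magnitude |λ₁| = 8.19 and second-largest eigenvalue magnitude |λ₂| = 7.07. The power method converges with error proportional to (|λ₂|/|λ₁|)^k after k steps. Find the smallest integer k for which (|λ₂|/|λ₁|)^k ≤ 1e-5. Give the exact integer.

79

|λ₂/λ₁| = 7.07/8.19 = 0.86325
Need k ≥ ln(1e-5) / ln(0.86325) = -11.5129 / -0.1471 ≈ 78.291
Smallest integer k satisfying the bound: 79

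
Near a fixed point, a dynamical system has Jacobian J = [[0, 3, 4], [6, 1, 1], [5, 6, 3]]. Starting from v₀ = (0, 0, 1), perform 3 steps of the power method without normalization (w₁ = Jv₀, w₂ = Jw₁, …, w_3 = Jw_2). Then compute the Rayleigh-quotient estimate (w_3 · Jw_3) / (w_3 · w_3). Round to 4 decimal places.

w1 = Jv₀ = (4, 1, 3)
w2 = Jw1 = (15, 28, 35)
w3 = Jw2 = (224, 153, 348)
Jw3 = (1851, 1845, 3082)
w3·Jw3 = 224·1851 + 153·1845 + 348·3082 = 1769445; w3·w3 = 224·224 + 153·153 + 348·348 = 194689
λ ≈ 1769445/194689 = 9.0886

λ ≈ 9.0886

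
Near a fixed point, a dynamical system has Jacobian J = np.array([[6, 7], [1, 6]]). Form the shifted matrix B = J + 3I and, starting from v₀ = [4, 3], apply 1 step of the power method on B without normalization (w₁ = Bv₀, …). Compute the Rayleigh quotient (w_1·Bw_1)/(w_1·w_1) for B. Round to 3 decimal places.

B = J + 3I has rows (9, 7); (1, 9)
w1 = Bv₀ = (57, 31)
Bw1 = (730, 336)
w1·Bw1 = 52026; w1·w1 = 4210; μ ≈ 52026/4210 = 12.358

12.358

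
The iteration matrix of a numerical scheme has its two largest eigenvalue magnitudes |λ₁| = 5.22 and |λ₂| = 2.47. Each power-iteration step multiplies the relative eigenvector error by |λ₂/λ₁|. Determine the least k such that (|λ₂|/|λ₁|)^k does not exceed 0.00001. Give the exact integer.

16

|λ₂/λ₁| = 2.47/5.22 = 0.47318
Need k ≥ ln(0.00001) / ln(0.47318) = -11.5129 / -0.7483 ≈ 15.386
Smallest integer k satisfying the bound: 16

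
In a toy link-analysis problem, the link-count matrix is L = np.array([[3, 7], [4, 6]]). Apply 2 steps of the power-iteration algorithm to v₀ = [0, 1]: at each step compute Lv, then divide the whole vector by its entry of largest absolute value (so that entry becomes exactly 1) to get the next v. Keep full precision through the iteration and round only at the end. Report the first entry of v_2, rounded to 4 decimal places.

Lv0 = (7.00000, 6.00000); divide by 7.00000 → v1 = (1.00000, 0.85714)
Lv1 = (9.00000, 9.14286); divide by 9.14286 → v2 = (0.98438, 1.00000)
Requested entry of v2: 63/64 = 0.9844

0.9844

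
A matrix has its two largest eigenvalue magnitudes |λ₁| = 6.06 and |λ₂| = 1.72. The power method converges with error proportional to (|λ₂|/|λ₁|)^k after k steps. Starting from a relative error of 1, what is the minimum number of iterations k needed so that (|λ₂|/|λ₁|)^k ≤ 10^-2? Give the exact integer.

|λ₂/λ₁| = 1.72/6.06 = 0.28383
Need k ≥ ln(10^-2) / ln(0.28383) = -4.6052 / -1.2594 ≈ 3.657
Smallest integer k satisfying the bound: 4

4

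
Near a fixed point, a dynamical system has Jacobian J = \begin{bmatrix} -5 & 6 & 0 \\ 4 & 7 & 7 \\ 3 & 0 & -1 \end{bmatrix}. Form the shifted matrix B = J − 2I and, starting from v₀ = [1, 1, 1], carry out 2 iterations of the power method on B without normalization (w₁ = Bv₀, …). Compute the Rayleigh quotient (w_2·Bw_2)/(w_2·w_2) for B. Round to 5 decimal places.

B = J − 2I has rows (-7, 6, 0); (4, 5, 7); (3, 0, -3)
w1 = Bv₀ = (-1, 16, 0)
w2 = Bw1 = (103, 76, -3)
Bw2 = (-265, 771, 318)
w2·Bw2 = 30347; w2·w2 = 16394; μ ≈ 30347/16394 = 1.85110

μ ≈ 1.85110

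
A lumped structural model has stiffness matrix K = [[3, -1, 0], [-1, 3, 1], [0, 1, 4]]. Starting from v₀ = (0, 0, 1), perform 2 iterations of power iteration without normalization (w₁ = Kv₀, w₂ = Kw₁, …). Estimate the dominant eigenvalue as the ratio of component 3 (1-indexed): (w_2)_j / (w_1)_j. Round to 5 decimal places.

w1 = Kv₀ = (3·0 + (-1)·0 + 0·1; (-1)·0 + 3·0 + 1·1; 0·0 + 1·0 + 4·1) = (0, 1, 4)
w2 = Kw1 = (3·0 + (-1)·1 + 0·4; (-1)·0 + 3·1 + 1·4; 0·0 + 1·1 + 4·4) = (-1, 7, 17)
Ratio at component: 17 / 4 = 4.25000

λ ≈ 4.25000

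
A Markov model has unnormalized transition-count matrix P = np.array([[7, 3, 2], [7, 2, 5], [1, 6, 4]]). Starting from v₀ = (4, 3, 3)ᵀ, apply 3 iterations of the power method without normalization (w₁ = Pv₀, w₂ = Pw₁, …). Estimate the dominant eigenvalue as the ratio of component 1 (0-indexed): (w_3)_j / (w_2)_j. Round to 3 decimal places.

12.504

w1 = Pv₀ = (43, 49, 34)
w2 = Pw1 = (516, 569, 473)
w3 = Pw2 = (6265, 7115, 5822)
Ratio at component: 7115 / 569 = 12.504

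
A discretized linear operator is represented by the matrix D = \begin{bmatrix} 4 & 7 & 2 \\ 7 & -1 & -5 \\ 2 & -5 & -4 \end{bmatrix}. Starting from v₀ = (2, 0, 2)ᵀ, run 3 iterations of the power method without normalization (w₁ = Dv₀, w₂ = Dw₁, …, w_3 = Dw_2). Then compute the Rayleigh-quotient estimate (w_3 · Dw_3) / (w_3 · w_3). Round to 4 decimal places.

w1 = Dv₀ = (12, 4, -4)
w2 = Dw1 = (68, 100, 20)
w3 = Dw2 = (1012, 276, -444)
Dw3 = (5092, 9028, 2420)
w3·Dw3 = 1012·5092 + 276·9028 + (-444)·2420 = 6570352; w3·w3 = 1012·1012 + 276·276 + (-444)·(-444) = 1297456
λ ≈ 6570352/1297456 = 5.0640

5.0640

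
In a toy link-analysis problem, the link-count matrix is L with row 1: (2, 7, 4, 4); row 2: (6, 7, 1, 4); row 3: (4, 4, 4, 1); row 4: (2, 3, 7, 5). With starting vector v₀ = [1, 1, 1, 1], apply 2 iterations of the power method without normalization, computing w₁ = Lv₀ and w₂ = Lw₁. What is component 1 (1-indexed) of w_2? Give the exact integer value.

280

w1 = Lv₀ = (17, 18, 13, 17)
w2 = Lw1 = (280, 309, 209, 264)
The requested component of w2 is 280.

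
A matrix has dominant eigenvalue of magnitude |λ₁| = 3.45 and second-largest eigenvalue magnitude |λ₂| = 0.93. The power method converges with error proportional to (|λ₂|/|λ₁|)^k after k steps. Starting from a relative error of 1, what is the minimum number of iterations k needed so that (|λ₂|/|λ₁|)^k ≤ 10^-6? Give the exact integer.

|λ₂/λ₁| = 0.93/3.45 = 0.26957
Need k ≥ ln(10^-6) / ln(0.26957) = -13.8155 / -1.3109 ≈ 10.539
Smallest integer k satisfying the bound: 11

11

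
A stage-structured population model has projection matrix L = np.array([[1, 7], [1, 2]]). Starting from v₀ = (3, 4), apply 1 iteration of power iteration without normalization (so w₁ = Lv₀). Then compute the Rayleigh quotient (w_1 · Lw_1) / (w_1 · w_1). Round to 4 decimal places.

λ ≈ 3.6331

w1 = Lv₀ = (1·3 + 7·4; 1·3 + 2·4) = (31, 11)
Lw1 = (108, 53)
w1·Lw1 = 31·108 + 11·53 = 3931; w1·w1 = 31·31 + 11·11 = 1082
λ ≈ 3931/1082 = 3.6331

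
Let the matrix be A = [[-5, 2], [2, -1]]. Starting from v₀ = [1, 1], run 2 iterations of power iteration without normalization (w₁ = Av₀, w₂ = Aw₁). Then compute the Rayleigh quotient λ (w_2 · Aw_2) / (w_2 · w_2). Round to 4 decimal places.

-5.8284

w1 = Av₀ = ((-5)·1 + 2·1; 2·1 + (-1)·1) = (-3, 1)
w2 = Aw1 = ((-5)·(-3) + 2·1; 2·(-3) + (-1)·1) = (17, -7)
Aw2 = (-99, 41)
w2·Aw2 = 17·(-99) + (-7)·41 = -1970; w2·w2 = 17·17 + (-7)·(-7) = 338
λ ≈ -1970/338 = -5.8284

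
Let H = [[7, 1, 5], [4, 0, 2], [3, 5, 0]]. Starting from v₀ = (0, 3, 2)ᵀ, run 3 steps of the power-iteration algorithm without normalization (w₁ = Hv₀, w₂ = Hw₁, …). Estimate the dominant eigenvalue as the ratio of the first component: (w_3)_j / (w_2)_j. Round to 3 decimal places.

λ ≈ 9.218

w1 = Hv₀ = (7·0 + 1·3 + 5·2; 4·0 + 0·3 + 2·2; 3·0 + 5·3 + 0·2) = (13, 4, 15)
w2 = Hw1 = (7·13 + 1·4 + 5·15; 4·13 + 0·4 + 2·15; 3·13 + 5·4 + 0·15) = (170, 82, 59)
w3 = Hw2 = (1567, 798, 920)
Ratio at component: 1567 / 170 = 9.218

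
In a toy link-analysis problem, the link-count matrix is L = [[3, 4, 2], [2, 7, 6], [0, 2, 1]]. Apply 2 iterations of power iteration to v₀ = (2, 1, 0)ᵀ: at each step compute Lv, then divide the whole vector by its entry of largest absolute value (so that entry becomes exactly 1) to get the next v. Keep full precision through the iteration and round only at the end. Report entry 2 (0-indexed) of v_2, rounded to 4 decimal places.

Lv0 = (10.00000, 11.00000, 2.00000); divide by 11.00000 → v1 = (0.90909, 1.00000, 0.18182)
Lv1 = (7.09091, 9.90909, 2.18182); divide by 9.90909 → v2 = (0.71560, 1.00000, 0.22018)
Requested entry of v2: 24/109 = 0.2202

0.2202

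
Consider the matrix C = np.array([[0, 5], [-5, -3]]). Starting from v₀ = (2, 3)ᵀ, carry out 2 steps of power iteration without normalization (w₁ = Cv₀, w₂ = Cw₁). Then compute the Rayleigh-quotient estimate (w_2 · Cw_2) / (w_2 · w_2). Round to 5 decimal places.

-0.10397

w1 = Cv₀ = (15, -19)
w2 = Cw1 = (-95, -18)
Cw2 = (-90, 529)
w2·Cw2 = (-95)·(-90) + (-18)·529 = -972; w2·w2 = (-95)·(-95) + (-18)·(-18) = 9349
λ ≈ -972/9349 = -0.10397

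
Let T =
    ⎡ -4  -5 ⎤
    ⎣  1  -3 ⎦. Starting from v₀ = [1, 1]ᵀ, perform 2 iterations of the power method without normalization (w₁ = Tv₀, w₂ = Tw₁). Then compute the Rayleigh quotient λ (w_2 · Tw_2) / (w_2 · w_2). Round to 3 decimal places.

w1 = Tv₀ = ((-4)·1 + (-5)·1; 1·1 + (-3)·1) = (-9, -2)
w2 = Tw1 = ((-4)·(-9) + (-5)·(-2); 1·(-9) + (-3)·(-2)) = (46, -3)
Tw2 = (-169, 55)
w2·Tw2 = 46·(-169) + (-3)·55 = -7939; w2·w2 = 46·46 + (-3)·(-3) = 2125
λ ≈ -7939/2125 = -3.736

-3.736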